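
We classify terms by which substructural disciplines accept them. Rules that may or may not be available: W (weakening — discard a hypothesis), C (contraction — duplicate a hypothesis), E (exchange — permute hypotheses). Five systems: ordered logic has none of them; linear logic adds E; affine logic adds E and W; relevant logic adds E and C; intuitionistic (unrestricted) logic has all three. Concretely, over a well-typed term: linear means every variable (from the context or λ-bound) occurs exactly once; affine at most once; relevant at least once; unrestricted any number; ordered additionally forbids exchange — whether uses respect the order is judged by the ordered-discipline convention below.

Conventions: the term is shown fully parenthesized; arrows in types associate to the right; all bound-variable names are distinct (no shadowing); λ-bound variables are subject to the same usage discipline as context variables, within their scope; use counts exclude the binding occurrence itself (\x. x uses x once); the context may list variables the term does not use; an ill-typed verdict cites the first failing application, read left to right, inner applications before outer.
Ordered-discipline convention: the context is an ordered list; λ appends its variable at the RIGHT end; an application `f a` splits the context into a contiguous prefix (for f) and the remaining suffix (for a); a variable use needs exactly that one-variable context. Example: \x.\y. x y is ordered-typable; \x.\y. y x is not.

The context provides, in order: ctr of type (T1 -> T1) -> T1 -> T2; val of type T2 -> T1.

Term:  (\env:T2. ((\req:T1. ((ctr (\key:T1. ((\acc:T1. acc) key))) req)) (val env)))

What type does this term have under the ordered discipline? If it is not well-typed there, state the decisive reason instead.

term : T2 -> T2
counts: ctr ×1; val ×1; env (bound) ×1; req (bound) ×1; key (bound) ×1; acc (bound) ×1
order of uses: ctr, acc, key, req, val, env
typing: the term checks, with type T2 -> T2
all disciplines: ordered ✓ | linear ✓ | affine ✓ | relevant ✓ | unrestricted ✓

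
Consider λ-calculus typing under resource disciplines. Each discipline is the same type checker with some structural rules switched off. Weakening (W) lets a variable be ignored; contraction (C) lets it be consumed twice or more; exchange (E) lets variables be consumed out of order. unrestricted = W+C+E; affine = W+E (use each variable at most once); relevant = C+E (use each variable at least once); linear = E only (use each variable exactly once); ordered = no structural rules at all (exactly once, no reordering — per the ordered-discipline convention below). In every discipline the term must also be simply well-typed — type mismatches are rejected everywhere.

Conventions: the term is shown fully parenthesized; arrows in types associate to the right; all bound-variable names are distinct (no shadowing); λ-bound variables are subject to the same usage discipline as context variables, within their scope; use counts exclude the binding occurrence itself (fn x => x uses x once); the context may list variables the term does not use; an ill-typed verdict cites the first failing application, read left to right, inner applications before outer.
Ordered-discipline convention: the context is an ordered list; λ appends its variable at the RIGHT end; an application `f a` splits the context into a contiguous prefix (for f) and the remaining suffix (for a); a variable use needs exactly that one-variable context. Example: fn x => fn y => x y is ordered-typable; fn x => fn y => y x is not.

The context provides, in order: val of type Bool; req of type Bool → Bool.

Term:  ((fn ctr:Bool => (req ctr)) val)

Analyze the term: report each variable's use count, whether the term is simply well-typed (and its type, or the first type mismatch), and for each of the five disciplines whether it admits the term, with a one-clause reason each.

use counts: val ×1; req ×1; ctr [bound] ×1
uses in reading order: req, ctr, val
typing: ✓ — Bool
ordered: ✗ — no contiguous prefix/suffix split fits req, ctr, val
linear: ✓ — exactly-once usage across val, req, ctr
affine: ✓ — at most one use each (val, req, ctr)
relevant: ✓ — none of val, req, ctr goes unused
unrestricted: ✓ — type-checks (Bool) and nothing is barred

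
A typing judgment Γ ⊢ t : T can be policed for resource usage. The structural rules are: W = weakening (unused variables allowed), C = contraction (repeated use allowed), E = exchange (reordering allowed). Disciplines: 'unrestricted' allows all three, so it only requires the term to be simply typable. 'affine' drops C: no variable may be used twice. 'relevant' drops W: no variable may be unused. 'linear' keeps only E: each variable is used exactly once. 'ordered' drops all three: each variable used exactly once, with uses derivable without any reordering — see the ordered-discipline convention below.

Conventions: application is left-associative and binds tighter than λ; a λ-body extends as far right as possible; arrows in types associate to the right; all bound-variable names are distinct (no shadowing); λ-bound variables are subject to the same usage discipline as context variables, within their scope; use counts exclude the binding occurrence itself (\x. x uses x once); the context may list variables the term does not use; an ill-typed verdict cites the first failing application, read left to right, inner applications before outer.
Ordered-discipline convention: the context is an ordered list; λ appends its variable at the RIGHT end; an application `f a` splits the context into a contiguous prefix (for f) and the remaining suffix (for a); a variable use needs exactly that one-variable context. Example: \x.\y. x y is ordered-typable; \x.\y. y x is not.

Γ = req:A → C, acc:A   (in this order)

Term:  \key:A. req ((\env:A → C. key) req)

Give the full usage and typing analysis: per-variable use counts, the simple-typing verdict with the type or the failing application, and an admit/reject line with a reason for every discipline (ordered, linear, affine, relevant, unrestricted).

use counts: req ×2, acc ×0, key (bound) ×1, env (bound) ×0
left-to-right use order: req, key, req
typing: ✓ — A → C
ordered ✗ (uses contraction: req ×2; unused: acc, env — weakening required)
linear ✗ (uses contraction: req ×2; unused: acc, env — weakening required)
affine ✗ (uses contraction: req ×2)
relevant ✗ (unused: acc, env — weakening required)
unrestricted ✓ (simply typable at A → C; W, C, E all held)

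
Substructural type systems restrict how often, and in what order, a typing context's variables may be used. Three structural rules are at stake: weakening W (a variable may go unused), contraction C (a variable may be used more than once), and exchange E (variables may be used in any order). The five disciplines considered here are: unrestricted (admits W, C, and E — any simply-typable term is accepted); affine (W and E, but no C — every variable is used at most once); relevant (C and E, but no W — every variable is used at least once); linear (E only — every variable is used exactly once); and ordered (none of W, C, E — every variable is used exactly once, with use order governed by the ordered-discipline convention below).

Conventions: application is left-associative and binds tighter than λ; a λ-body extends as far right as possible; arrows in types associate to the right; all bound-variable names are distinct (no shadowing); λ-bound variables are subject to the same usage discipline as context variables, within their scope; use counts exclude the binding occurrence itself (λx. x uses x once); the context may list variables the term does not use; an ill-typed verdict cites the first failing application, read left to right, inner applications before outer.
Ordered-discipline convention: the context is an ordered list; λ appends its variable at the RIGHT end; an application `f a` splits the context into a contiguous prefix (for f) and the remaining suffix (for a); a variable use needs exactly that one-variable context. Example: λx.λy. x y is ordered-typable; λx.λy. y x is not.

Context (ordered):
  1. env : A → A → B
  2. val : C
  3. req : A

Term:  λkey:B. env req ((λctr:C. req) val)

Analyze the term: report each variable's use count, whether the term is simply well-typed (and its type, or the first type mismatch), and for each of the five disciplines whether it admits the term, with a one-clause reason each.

variable uses: env: 1, val: 1, req: 2, key (bound): 0, ctr (bound): 0
uses in reading order: env, req, req, val
typing: well-typed at B → B
ordered: ✗, needs contraction — req ×2; key, ctr left unused
linear: ✗, needs contraction — req ×2; key, ctr left unused
affine: ✗, needs contraction — req ×2
relevant: ✗, key, ctr left unused
unrestricted: ✓, type-checks (B → B) and nothing is barred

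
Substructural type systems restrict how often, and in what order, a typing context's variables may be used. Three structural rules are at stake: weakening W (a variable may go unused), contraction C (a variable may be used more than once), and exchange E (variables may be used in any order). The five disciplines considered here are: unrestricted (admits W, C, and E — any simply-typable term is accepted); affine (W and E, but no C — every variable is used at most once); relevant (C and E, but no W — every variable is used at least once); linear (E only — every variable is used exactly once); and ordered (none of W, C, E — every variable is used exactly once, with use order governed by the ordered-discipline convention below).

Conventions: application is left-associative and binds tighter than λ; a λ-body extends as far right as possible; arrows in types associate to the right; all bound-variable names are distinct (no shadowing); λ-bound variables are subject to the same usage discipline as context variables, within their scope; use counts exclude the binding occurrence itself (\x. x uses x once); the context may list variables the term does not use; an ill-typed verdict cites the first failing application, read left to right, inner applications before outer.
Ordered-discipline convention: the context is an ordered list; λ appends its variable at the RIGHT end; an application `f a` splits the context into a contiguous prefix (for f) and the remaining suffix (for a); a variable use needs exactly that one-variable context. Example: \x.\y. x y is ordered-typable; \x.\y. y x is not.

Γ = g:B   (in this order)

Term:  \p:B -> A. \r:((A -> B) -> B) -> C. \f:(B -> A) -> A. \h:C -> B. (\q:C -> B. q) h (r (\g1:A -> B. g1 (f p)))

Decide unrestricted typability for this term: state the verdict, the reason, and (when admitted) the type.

yes — simply typable at (B -> A) -> (((A -> B) -> B) -> C) -> ((B -> A) -> A) -> (C -> B) -> B; W, C, E all held; term : (B -> A) -> (((A -> B) -> B) -> C) -> ((B -> A) -> A) -> (C -> B) -> B
counts: g: 0×; p (bound): 1×; r (bound): 1×; f (bound): 1×; h (bound): 1×; q (bound): 1×; g1 (bound): 1×
use order (left to right): q, h, r, g1, f, p
typing: ✓ — (B -> A) -> (((A -> B) -> B) -> C) -> ((B -> A) -> A) -> (C -> B) -> B
summary: ordered ✗ · linear ✗ · affine ✓ · relevant ✗ · unrestricted ✓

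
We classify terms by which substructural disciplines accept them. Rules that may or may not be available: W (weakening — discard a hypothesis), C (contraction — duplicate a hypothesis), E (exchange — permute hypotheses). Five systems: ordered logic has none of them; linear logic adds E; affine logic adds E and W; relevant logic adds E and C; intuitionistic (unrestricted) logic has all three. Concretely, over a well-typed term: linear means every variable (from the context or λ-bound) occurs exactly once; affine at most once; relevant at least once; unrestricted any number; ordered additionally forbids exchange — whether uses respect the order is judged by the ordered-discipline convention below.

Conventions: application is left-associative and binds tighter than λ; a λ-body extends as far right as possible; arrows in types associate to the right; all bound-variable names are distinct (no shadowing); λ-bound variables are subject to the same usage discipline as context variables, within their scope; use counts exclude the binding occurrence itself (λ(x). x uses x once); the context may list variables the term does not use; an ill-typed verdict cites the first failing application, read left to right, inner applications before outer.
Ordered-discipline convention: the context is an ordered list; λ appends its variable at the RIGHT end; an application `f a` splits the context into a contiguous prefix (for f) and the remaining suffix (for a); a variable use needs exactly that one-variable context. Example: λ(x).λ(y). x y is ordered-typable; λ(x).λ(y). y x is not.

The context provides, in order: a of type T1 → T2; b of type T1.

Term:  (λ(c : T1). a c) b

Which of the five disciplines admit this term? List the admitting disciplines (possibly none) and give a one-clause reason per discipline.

admitting disciplines: ordered, linear, affine, relevant, unrestricted
variable uses: a: 1; b: 1; c (λ-bound): 1
use order (left to right): a, c, b
typing: well-typed — term : T2
ordered: ✓ — single-use (a, b, c), ordered derivation ok
linear: ✓ — exactly-once usage across a, b, c
affine: ✓ — at most one use each (a, b, c)
relevant: ✓ — none of a, b, c goes unused
unrestricted: ✓ — simply typable at T2; W, C, E all held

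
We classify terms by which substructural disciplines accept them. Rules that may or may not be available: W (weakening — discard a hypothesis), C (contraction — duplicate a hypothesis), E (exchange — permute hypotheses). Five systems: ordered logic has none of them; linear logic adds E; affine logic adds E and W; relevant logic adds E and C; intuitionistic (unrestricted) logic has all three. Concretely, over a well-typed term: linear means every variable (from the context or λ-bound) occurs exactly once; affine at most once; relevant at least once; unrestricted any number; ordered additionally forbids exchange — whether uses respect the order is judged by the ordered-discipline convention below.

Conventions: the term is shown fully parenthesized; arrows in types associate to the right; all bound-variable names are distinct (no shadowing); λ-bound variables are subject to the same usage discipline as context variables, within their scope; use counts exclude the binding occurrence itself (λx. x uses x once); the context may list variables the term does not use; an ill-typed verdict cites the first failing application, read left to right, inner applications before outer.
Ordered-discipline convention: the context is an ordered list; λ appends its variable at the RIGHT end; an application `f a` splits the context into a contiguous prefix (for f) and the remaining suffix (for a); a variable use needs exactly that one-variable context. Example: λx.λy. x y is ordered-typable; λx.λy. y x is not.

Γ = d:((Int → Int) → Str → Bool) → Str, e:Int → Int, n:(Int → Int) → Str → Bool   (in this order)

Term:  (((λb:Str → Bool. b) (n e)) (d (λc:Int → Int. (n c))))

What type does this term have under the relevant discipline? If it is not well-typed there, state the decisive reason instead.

term : Bool
use counts: d: 1; e: 1; n: 2; b (bound): 1; c (bound): 1
left-to-right use order: b, n, e, d, n, c
typing: well-typed at Bool
per-discipline verdicts: ordered ✗ | linear ✗ | affine ✗ | relevant ✓ | unrestricted ✓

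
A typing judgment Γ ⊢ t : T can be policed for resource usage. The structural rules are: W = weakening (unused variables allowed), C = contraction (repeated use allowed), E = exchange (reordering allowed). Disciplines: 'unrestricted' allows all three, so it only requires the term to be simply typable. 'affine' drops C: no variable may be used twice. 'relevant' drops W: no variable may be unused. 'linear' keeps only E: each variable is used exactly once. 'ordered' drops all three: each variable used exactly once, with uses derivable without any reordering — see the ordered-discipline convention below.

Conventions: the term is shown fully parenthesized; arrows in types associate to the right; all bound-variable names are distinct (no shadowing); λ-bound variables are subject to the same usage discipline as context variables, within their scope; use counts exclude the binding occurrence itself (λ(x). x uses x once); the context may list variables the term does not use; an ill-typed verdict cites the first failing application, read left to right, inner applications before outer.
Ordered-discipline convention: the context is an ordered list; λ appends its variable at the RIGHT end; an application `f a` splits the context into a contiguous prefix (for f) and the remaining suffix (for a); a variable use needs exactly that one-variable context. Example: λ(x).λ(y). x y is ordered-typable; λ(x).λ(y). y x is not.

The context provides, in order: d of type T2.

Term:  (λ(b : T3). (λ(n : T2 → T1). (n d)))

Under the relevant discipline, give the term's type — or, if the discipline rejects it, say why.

not well-typed under relevant — needs weakening: b unused
counts: d: 1; b (bound): 0; n (bound): 1
uses in reading order: n, d
typing: the term checks, with type T3 → (T2 → T1) → T1
all disciplines: ordered ✗ | linear ✗ | affine ✓ | relevant ✗ | unrestricted ✓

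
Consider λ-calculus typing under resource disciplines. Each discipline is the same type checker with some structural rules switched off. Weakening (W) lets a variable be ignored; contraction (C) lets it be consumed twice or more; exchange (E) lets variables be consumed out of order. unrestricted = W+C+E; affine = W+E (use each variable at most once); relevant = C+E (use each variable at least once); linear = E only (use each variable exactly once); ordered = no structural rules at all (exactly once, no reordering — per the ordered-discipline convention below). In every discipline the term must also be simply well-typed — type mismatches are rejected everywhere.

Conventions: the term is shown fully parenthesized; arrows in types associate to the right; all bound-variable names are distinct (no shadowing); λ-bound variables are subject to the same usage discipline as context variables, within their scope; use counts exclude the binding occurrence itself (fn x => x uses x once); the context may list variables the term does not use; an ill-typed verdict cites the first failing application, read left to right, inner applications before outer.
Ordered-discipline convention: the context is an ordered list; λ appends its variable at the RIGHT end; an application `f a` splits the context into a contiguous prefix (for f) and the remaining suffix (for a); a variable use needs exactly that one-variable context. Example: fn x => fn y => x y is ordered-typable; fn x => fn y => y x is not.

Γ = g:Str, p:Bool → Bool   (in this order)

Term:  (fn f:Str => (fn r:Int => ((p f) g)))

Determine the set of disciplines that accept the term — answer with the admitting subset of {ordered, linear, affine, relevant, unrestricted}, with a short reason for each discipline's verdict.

admitted in: none
counts: g: 1, p: 1, f (λ-bound): 1, r (λ-bound): 0
order of uses: p, f, g
typing: ill-typed: an application expects Bool but receives Str
ordered: ✗, the type mismatch rejects it
linear: ✗, not simply typable
affine: ✗, fails simple typing
relevant: ✗, a type mismatch blocks all five
unrestricted: ✗, the type mismatch rejects it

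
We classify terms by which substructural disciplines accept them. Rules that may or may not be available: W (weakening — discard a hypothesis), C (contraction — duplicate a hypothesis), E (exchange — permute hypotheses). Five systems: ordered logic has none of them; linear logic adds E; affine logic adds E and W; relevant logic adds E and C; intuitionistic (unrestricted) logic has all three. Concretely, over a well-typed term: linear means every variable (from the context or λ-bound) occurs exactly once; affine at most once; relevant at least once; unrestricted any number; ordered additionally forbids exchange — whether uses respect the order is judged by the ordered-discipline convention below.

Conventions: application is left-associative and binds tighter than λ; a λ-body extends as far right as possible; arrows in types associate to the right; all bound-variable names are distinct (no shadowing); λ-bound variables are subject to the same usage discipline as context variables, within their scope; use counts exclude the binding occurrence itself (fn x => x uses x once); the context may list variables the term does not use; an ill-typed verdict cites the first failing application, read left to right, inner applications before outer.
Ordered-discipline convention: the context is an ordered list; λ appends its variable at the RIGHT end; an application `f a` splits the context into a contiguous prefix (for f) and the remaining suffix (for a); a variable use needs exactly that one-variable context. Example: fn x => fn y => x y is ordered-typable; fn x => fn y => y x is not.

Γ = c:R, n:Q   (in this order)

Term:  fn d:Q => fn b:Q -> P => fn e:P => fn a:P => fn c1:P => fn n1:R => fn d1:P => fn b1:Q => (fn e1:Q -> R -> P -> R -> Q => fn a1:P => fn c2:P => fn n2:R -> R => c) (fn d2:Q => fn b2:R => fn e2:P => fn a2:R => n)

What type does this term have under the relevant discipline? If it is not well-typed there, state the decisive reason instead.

not well-typed under relevant — needs weakening: d, b, e, a, c1, n1, d1, b1, e1, a1, c2, n2, d2, b2, e2, a2 unused
variable uses: c ×1; n ×1; d [bound] ×0; b [bound] ×0; e [bound] ×0; a [bound] ×0; c1 [bound] ×0; n1 [bound] ×0; d1 [bound] ×0; b1 [bound] ×0; e1 [bound] ×0; a1 [bound] ×0; c2 [bound] ×0; n2 [bound] ×0; d2 [bound] ×0; b2 [bound] ×0; e2 [bound] ×0; a2 [bound] ×0
order of uses: c, n
typing: well-typed — term : Q -> (Q -> P) -> P -> P -> P -> R -> P -> Q -> P -> P -> (R -> R) -> R
summary: ordered ✗, linear ✗, affine ✓, relevant ✗, unrestricted ✓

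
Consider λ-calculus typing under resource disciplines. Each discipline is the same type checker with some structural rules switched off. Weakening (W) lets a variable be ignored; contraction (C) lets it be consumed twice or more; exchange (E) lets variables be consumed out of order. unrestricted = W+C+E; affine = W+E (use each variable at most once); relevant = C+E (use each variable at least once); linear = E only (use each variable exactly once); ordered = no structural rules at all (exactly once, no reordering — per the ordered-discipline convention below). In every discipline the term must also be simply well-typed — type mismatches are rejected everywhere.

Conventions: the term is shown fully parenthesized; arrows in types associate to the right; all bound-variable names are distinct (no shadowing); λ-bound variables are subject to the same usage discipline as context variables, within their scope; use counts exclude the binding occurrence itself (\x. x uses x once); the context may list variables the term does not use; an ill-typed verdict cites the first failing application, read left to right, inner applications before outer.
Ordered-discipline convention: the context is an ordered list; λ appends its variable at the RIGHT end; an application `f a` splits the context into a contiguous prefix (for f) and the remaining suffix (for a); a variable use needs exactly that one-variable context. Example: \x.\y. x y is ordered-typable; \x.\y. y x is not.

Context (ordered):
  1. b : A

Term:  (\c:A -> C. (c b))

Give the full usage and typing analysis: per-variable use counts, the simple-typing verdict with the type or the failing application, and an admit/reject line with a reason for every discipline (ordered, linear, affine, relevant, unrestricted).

use counts: b=1; c [bound]=1
left-to-right use order: c, b
typing: the term checks, with type (A -> C) -> C
ordered: ✗, no ordered split (uses run c, b)
linear: ✓, single use per variable (b, c)
affine: ✓, none of b, c used more than once
relevant: ✓, b, c: all used, weakening unneeded
unrestricted: ✓, simply typable at (A -> C) -> C; W, C, E all held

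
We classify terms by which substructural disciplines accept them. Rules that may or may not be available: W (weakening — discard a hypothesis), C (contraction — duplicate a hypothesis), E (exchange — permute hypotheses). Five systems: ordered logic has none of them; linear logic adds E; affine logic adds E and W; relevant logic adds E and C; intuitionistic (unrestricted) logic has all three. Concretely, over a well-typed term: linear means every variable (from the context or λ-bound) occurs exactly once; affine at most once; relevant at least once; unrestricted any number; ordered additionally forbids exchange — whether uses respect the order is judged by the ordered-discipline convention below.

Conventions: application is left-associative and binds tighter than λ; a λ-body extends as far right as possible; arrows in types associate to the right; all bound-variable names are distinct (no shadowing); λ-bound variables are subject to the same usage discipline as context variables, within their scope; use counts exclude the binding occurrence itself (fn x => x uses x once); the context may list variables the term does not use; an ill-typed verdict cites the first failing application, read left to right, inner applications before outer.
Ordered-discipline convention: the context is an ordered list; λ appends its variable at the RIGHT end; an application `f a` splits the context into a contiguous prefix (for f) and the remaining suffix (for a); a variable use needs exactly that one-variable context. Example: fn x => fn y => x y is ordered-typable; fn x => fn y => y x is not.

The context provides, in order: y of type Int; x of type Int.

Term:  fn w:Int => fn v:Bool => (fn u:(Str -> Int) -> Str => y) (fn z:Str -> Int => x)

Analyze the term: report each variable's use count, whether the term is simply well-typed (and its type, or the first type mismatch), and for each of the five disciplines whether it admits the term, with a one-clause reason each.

variable uses: y ×1; x ×1; w [bound] ×0; v [bound] ×0; u [bound] ×0; z [bound] ×0
uses in reading order: y, x
typing: ill-typed: an application expects (Str -> Int) -> Str but receives (Str -> Int) -> Int
ordered: ✗, a type mismatch blocks all five
linear: ✗, the type mismatch rejects it
affine: ✗, not simply typable
relevant: ✗, fails simple typing
unrestricted: ✗, a type mismatch blocks all five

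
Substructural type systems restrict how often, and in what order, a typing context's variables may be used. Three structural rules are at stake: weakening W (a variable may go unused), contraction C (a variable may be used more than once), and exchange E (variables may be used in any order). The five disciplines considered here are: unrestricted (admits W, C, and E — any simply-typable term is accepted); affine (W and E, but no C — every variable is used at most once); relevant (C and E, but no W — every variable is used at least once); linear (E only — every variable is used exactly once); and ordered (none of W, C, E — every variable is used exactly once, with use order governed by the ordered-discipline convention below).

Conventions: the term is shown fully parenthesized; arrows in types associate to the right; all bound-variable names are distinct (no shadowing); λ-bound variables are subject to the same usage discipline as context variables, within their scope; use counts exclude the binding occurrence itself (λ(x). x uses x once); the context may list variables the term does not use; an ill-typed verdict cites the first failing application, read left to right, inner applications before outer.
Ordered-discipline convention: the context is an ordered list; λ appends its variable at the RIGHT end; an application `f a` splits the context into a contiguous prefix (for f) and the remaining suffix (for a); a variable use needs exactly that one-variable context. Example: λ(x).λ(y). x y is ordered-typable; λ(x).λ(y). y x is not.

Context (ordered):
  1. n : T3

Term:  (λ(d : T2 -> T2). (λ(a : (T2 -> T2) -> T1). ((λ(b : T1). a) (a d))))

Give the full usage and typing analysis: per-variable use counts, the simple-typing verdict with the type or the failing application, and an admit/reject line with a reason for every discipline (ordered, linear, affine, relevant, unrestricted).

use counts: n=0, d [bound]=1, a [bound]=2, b [bound]=0
use order (left to right): a, a, d
typing: the term checks, with type (T2 -> T2) -> ((T2 -> T2) -> T1) -> (T2 -> T2) -> T1
ordered ✗ (repeated use of a ×2; n, b never used (weakening))
linear ✗ (repeated use of a ×2; n, b never used (weakening))
affine ✗ (repeated use of a ×2)
relevant ✗ (n, b never used (weakening))
unrestricted ✓ (type-checks ((T2 -> T2) -> ((T2 -> T2) -> T1) -> (T2 -> T2) -> T1) and nothing is barred)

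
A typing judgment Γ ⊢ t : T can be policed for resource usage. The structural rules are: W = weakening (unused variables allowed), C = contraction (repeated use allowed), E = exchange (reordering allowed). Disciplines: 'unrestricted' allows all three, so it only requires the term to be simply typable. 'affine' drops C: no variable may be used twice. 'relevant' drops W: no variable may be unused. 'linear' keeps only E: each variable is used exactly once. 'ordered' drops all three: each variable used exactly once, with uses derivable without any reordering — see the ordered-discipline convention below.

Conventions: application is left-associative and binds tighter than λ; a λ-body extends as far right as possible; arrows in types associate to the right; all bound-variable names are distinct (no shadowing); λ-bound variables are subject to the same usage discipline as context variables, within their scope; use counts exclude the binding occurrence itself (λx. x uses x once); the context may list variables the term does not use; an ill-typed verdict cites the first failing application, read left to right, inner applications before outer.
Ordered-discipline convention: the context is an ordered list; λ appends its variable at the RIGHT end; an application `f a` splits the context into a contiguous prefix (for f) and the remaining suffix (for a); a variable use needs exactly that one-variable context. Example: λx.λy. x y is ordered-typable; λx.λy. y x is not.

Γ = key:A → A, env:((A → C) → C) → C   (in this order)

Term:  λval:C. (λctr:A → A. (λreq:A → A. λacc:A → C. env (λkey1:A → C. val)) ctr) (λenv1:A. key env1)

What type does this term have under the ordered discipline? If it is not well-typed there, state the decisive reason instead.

not well-typed under ordered — needs weakening: req, acc, key1 unused
variable uses: key: 1×, env: 1×, val [bound]: 1×, ctr [bound]: 1×, req [bound]: 0×, acc [bound]: 0×, key1 [bound]: 0×, env1 [bound]: 1×
use order (left to right): env, val, ctr, key, env1
typing: the term checks, with type C → (A → C) → C
per-discipline verdicts: ordered ✗ | linear ✗ | affine ✓ | relevant ✗ | unrestricted ✓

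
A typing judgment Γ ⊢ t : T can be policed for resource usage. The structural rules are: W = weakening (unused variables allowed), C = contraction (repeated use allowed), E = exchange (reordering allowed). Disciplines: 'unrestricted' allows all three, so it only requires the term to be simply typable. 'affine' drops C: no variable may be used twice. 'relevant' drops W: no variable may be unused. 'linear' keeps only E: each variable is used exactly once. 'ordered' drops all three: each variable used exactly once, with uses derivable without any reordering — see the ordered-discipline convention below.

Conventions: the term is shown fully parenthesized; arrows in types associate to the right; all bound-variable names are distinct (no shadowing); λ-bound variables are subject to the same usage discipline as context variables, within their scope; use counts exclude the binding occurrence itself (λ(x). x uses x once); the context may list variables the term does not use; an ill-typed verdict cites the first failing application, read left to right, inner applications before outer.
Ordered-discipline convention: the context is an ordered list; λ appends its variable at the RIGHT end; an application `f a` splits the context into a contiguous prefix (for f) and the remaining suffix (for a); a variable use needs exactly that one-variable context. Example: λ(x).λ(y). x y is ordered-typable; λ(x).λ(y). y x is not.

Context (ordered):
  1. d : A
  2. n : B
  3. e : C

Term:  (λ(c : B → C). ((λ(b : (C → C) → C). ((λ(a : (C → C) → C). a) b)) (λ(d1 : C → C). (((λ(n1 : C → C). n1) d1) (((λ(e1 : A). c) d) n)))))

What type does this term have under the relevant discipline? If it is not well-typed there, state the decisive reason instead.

not well-typed under relevant — e, e1 left unused
variable uses: d: 1×, n: 1×, e: 0×, c (λ-bound): 1×, b (λ-bound): 1×, a (λ-bound): 1×, d1 (λ-bound): 1×, n1 (λ-bound): 1×, e1 (λ-bound): 0×
left-to-right use order: a, b, n1, d1, c, d, n
typing: the term checks, with type (B → C) → (C → C) → C
per-discipline verdicts: ordered ✗ | linear ✗ | affine ✓ | relevant ✗ | unrestricted ✓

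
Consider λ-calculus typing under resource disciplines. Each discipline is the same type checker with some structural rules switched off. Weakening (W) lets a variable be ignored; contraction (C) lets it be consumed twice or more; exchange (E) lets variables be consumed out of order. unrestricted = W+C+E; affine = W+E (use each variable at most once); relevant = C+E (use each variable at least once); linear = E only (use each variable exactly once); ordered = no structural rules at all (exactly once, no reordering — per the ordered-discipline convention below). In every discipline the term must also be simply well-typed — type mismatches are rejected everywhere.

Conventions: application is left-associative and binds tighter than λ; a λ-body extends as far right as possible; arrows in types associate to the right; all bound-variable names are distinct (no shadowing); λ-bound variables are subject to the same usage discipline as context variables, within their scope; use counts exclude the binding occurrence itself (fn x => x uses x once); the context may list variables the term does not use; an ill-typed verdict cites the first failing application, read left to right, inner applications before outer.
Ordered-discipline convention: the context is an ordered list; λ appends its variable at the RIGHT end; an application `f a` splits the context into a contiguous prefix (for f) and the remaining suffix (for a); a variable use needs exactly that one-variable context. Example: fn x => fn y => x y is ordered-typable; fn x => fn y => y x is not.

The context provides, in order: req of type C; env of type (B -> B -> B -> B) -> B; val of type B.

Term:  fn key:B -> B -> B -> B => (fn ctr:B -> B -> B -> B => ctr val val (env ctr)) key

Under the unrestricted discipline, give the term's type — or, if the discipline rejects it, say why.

term : (B -> B -> B -> B) -> B
variable uses: req: 0, env: 1, val: 2, key (λ-bound): 1, ctr (λ-bound): 2
left-to-right use order: ctr, val, val, env, ctr, key
typing: well-typed at (B -> B -> B -> B) -> B
summary: ordered ✗ · linear ✗ · affine ✗ · relevant ✗ · unrestricted ✓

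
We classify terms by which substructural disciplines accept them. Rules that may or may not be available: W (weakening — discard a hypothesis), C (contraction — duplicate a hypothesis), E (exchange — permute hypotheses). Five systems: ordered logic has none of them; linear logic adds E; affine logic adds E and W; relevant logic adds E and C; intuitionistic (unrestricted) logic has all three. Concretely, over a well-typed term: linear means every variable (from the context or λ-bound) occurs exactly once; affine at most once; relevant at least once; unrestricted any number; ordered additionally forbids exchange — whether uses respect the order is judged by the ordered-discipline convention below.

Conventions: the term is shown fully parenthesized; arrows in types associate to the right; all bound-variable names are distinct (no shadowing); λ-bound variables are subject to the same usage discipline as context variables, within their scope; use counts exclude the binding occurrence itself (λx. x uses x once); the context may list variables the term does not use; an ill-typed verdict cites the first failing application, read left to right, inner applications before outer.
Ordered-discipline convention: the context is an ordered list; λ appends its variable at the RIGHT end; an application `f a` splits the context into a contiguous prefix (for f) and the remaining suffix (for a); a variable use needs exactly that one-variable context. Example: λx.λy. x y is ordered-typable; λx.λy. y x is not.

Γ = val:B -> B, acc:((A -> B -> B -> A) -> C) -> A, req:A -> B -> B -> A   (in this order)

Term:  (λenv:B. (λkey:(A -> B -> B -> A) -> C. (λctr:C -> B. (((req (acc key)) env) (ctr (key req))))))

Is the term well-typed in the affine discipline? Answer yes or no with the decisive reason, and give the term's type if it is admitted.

no — needs contraction — req ×2, key ×2
usage: val ×0; acc ×1; req ×2; env (bound) ×1; key (bound) ×2; ctr (bound) ×1
use order (left to right): req, acc, key, env, ctr, key, req
typing: the term checks, with type B -> ((A -> B -> B -> A) -> C) -> (C -> B) -> A
summary: ordered ✗ | linear ✗ | affine ✗ | relevant ✗ | unrestricted ✓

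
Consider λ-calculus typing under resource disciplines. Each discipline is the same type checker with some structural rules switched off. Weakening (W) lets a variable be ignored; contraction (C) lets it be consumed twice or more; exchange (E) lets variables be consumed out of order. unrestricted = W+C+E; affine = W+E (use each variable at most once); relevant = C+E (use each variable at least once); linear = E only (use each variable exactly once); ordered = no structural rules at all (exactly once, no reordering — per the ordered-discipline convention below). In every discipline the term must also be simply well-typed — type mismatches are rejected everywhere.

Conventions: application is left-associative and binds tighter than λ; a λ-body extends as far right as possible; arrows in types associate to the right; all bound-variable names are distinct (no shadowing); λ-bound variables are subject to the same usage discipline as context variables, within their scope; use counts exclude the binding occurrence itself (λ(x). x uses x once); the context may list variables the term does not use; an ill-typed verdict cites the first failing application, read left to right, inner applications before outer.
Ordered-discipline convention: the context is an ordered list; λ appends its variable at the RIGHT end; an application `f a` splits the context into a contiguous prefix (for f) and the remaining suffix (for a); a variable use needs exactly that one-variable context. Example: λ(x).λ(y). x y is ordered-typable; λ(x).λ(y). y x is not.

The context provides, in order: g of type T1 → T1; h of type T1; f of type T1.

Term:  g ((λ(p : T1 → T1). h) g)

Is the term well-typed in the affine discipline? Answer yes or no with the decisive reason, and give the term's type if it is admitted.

no — g ×2 used more than once (contraction)
usage: g=2; h=1; f=0; p [bound]=0
order of uses: g, h, g
typing: the term checks, with type T1
per-discipline verdicts: ordered ✗, linear ✗, affine ✗, relevant ✗, unrestricted ✓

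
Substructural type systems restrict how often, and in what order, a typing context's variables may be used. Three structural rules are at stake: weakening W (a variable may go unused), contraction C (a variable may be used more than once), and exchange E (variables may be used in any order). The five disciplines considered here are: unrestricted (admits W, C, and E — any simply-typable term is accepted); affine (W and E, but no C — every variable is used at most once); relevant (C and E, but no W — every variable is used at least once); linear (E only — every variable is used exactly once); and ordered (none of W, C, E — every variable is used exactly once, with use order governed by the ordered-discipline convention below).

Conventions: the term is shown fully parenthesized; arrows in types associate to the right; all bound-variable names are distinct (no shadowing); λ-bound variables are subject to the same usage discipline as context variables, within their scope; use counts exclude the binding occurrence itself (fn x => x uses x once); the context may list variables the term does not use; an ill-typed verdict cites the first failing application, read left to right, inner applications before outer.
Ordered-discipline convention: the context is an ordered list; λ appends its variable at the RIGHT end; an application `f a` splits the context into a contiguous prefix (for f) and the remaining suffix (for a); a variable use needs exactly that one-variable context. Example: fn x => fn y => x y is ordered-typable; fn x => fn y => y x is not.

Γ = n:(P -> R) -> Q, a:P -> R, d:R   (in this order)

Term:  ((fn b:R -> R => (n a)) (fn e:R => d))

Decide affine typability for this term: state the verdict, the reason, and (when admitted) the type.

yes — none of n, a, d, b, e used more than once; term : Q
usage: n ×1, a ×1, d ×1, b [bound] ×0, e [bound] ×0
left-to-right use order: n, a, d
typing: the term checks, with type Q
per-discipline verdicts: ordered ✗, linear ✗, affine ✓, relevant ✗, unrestricted ✓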